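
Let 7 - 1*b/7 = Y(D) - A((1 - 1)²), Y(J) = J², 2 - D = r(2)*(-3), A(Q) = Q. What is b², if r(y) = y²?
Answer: 1750329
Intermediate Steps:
D = 14 (D = 2 - 2²*(-3) = 2 - 4*(-3) = 2 - 1*(-12) = 2 + 12 = 14)
b = -1323 (b = 49 - 7*(14² - (1 - 1)²) = 49 - 7*(196 - 1*0²) = 49 - 7*(196 - 1*0) = 49 - 7*(196 + 0) = 49 - 7*196 = 49 - 1372 = -1323)
b² = (-1323)² = 1750329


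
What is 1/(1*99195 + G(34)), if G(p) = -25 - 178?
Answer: 1/98992 ≈ 1.0102e-5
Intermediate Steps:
G(p) = -203
1/(1*99195 + G(34)) = 1/(1*99195 - 203) = 1/(99195 - 203) = 1/98992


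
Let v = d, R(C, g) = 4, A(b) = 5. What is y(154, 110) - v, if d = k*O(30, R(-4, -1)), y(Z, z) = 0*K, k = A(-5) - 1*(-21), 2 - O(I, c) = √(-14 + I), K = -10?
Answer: 52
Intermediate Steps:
O(I, c) = 2 - √(-14 + I)
k = 26 (k = 5 - 1*(-21) = 5 + 21 = 26)
y(Z, z) = 0 (y(Z, z) = 0*(-10) = 0)
d = -52 (d = 26*(2 - √(-14 + 30)) = 26*(2 - √16) = 26*(2 - 1*4) = 26*(2 - 4) = 26*(-2) = -52)
v = -52
y(154, 110) - v = 0 - 1*(-52) = 0 + 52 = 52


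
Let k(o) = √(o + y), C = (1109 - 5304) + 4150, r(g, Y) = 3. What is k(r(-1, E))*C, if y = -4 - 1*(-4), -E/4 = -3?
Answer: -45*√3 ≈ -77.942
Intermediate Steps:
E = 12 (E = -4*(-3) = 12)
y = 0 (y = -4 + 4 = 0)
C = -45 (C = -4195 + 4150 = -45)
k(o) = √o (k(o) = √(o + 0) = √o)
k(r(-1, E))*C = √3*(-45) = -45*√3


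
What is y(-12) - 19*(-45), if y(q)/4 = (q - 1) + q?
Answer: 755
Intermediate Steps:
y(q) = -4 + 8*q (y(q) = 4*((q - 1) + q) = 4*((-1 + q) + q) = 4*(-1 + 2*q) = -4 + 8*q)
y(-12) - 19*(-45) = (-4 + 8*(-12)) - 19*(-45) = (-4 - 96) + 855 = -100 + 855 = 755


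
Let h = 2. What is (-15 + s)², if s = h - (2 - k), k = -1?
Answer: 256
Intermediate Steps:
s = -1 (s = 2 - (2 - 1*(-1)) = 2 - (2 + 1) = 2 - 1*3 = 2 - 3 = -1)
(-15 + s)² = (-15 - 1)² = (-16)² = 256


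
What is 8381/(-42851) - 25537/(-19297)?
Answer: 932557830/826895747 ≈ 1.1278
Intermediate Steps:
8381/(-42851) - 25537/(-19297) = 8381*(-1/42851) - 25537*(-1/19297) = -8381/42851 + 25537/19297 = 932557830/826895747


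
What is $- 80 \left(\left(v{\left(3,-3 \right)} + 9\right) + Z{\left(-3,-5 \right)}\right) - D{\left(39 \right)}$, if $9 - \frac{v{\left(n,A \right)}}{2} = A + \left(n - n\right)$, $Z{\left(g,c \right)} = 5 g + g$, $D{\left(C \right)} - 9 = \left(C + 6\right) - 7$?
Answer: $-1247$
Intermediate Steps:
$D{\left(C \right)} = 8 + C$ ($D{\left(C \right)} = 9 + \left(\left(C + 6\right) - 7\right) = 9 + \left(\left(6 + C\right) - 7\right) = 9 + \left(-1 + C\right) = 8 + C$)
$Z{\left(g,c \right)} = 6 g$
$v{\left(n,A \right)} = 18 - 2 A$ ($v{\left(n,A \right)} = 18 - 2 \left(A + \left(n - n\right)\right) = 18 - 2 \left(A + 0\right) = 18 - 2 A$)
$- 80 \left(\left(v{\left(3,-3 \right)} + 9\right) + Z{\left(-3,-5 \right)}\right) - D{\left(39 \right)} = - 80 \left(\left(\left(18 - -6\right) + 9\right) + 6 \left(-3\right)\right) - \left(8 + 39\right) = - 80 \left(\left(\left(18 + 6\right) + 9\right) - 18\right) - 47 = - 80 \left(\left(24 + 9\right) - 18\right) - 47 = - 80 \left(33 - 18\right) - 47 = \left(-80\right) 15 - 47 = -1200 - 47 = -1247$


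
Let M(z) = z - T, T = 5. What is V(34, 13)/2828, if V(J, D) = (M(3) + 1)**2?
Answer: 1/2828 ≈ 0.00035361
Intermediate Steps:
M(z) = -5 + z (M(z) = z - 1*5 = z - 5 = -5 + z)
V(J, D) = 1 (V(J, D) = ((-5 + 3) + 1)**2 = (-2 + 1)**2 = (-1)**2 = 1)
V(34, 13)/2828 = 1/2828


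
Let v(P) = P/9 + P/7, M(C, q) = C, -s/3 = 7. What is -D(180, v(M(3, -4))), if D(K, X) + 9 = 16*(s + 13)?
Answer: 137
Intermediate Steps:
s = -21 (s = -3*7 = -21)
v(P) = 16*P/63 (v(P) = P*(1/9) + P*(1/7) = P/9 + P/7 = 16*P/63)
D(K, X) = -137 (D(K, X) = -9 + 16*(-21 + 13) = -9 + 16*(-8) = -9 - 128 = -137)
-D(180, v(M(3, -4))) = -1*(-137) = 137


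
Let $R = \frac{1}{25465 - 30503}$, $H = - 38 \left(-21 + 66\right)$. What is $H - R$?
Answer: $- \frac{8614979}{5038} \approx -1710.0$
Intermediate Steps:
$H = -1710$ ($H = \left(-38\right) 45 = -1710$)
$R = - \frac{1}{5038}$ ($R = \frac{1}{-5038} = - \frac{1}{5038} \approx -0.00019849$)
$H - R = -1710 - - \frac{1}{5038} = -1710 + \frac{1}{5038} = - \frac{8614979}{5038}$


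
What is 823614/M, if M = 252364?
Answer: 411807/126182 ≈ 3.2636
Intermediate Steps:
823614/M = 823614/252364 = 823614*(1/252364) = 411807/126182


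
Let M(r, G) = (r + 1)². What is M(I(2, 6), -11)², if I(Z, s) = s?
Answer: 2401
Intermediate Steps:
M(r, G) = (1 + r)²
M(I(2, 6), -11)² = ((1 + 6)²)² = (7²)² = 49² = 2401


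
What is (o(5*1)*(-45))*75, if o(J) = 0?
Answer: 0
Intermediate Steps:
(o(5*1)*(-45))*75 = (0*(-45))*75 = 0*75 = 0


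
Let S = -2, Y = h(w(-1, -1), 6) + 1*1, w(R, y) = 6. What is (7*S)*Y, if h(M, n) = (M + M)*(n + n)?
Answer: -2030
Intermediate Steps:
h(M, n) = 4*M*n (h(M, n) = (2*M)*(2*n) = 4*M*n)
Y = 145 (Y = 4*6*6 + 1*1 = 144 + 1 = 145)
(7*S)*Y = (7*(-2))*145 = -14*145 = -2030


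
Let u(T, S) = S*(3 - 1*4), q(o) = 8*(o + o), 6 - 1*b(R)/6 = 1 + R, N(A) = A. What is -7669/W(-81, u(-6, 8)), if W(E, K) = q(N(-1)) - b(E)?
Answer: 7669/532 ≈ 14.415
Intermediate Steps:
b(R) = 30 - 6*R (b(R) = 36 - 6*(1 + R) = 36 + (-6 - 6*R) = 30 - 6*R)
q(o) = 16*o (q(o) = 8*(2*o) = 16*o)
u(T, S) = -S (u(T, S) = S*(3 - 4) = S*(-1) = -S)
W(E, K) = -46 + 6*E (W(E, K) = 16*(-1) - (30 - 6*E) = -16 + (-30 + 6*E) = -46 + 6*E)
-7669/W(-81, u(-6, 8)) = -7669/(-46 + 6*(-81)) = -7669/(-46 - 486) = -7669/(-532) = -7669*(-1/532) = 7669/532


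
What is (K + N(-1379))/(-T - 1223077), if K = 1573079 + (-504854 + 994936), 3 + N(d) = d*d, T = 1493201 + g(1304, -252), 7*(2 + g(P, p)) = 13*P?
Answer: -27753593/19030884 ≈ -1.4583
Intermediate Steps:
g(P, p) = -2 + 13*P/7 (g(P, p) = -2 + (13*P)/7 = -2 + 13*P/7)
T = 10469345/7 (T = 1493201 + (-2 + (13/7)*1304) = 1493201 + (-2 + 16952/7) = 1493201 + 16938/7 = 10469345/7 ≈ 1.4956e+6)
N(d) = -3 + d² (N(d) = -3 + d*d = -3 + d²)
K = 2063161 (K = 1573079 + 490082 = 2063161)
(K + N(-1379))/(-T - 1223077) = (2063161 + (-3 + (-1379)²))/(-1*10469345/7 - 1223077) = (2063161 + (-3 + 1901641))/(-10469345/7 - 1223077) = (2063161 + 1901638)/(-19030884/7) = 3964799*(-7/19030884) = -27753593/19030884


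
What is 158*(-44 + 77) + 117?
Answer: 5331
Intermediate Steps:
158*(-44 + 77) + 117 = 158*33 + 117 = 5214 + 117 = 5331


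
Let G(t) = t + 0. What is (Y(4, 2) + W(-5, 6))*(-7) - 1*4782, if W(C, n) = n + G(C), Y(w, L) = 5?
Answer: -4824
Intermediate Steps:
G(t) = t
W(C, n) = C + n (W(C, n) = n + C = C + n)
(Y(4, 2) + W(-5, 6))*(-7) - 1*4782 = (5 + (-5 + 6))*(-7) - 1*4782 = (5 + 1)*(-7) - 4782 = 6*(-7) - 4782 = -42 - 4782 = -4824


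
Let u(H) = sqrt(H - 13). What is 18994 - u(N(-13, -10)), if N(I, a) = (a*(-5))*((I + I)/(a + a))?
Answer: 18994 - 2*sqrt(13) ≈ 18987.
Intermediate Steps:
N(I, a) = -5*I (N(I, a) = (-5*a)*((2*I)/((2*a))) = (-5*a)*((2*I)*(1/(2*a))) = (-5*a)*(I/a) = -5*I)
u(H) = sqrt(-13 + H)
18994 - u(N(-13, -10)) = 18994 - sqrt(-13 - 5*(-13)) = 18994 - sqrt(-13 + 65) = 18994 - sqrt(52) = 18994 - 2*sqrt(13)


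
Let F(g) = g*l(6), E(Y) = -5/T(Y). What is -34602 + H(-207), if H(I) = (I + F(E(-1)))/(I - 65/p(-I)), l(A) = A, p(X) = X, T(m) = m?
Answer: -1484873589/42914 ≈ -34601.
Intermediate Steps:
E(Y) = -5/Y
F(g) = 6*g (F(g) = g*6 = 6*g)
H(I) = (30 + I)/(I + 65/I) (H(I) = (I + 6*(-5/(-1)))/(I - 65*(-1/I)) = (I + 6*(-5*(-1)))/(I - (-65)/I) = (I + 6*5)/(I + 65/I) = (I + 30)/(I + 65/I) = (30 + I)/(I + 65/I))
-34602 + H(-207) = -34602 - 207*(30 - 207)/(65 + (-207)**2) = -34602 - 207*(-177)/(65 + 42849) = -34602 - 207*(-177)/42914 = -34602 - 207*1/42914*(-177) = -34602 + 36639/42914 = -1484873589/42914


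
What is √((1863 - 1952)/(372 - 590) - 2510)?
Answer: I*√119265838/218 ≈ 50.096*I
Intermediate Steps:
√((1863 - 1952)/(372 - 590) - 2510) = √(-89/(-218) - 2510) = √(-89*(-1/218) - 2510) = √(89/218 - 2510) = √(-547091/218) = I*√119265838/218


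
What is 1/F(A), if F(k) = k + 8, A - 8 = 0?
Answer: 1/16 ≈ 0.062500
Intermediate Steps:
A = 8 (A = 8 + 0 = 8)
F(k) = 8 + k
1/F(A) = 1/(8 + 8) = 1/16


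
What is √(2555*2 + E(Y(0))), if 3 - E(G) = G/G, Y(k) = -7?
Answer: 6*√142 ≈ 71.498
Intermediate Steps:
E(G) = 2 (E(G) = 3 - G/G = 3 - 1*1 = 3 - 1 = 2)
√(2555*2 + E(Y(0))) = √(2555*2 + 2) = √(5110 + 2) = √5112 = 6*√142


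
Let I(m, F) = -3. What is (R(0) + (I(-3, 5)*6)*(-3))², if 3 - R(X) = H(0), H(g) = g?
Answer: 3249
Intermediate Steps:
R(X) = 3 (R(X) = 3 - 1*0 = 3 + 0 = 3)
(R(0) + (I(-3, 5)*6)*(-3))² = (3 - 3*6*(-3))² = (3 - 18*(-3))² = (3 + 54)² = 57² = 3249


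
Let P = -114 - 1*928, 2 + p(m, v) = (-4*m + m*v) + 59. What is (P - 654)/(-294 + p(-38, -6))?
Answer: -1696/143 ≈ -11.860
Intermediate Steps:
p(m, v) = 57 - 4*m + m*v (p(m, v) = -2 + ((-4*m + m*v) + 59) = -2 + (59 - 4*m + m*v) = 57 - 4*m + m*v)
P = -1042 (P = -114 - 928 = -1042)
(P - 654)/(-294 + p(-38, -6)) = (-1042 - 654)/(-294 + (57 - 4*(-38) - 38*(-6))) = -1696/(-294 + (57 + 152 + 228)) = -1696/(-294 + 437) = -1696/143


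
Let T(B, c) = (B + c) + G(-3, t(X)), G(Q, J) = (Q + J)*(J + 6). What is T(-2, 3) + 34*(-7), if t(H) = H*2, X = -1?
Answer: -257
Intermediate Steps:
t(H) = 2*H
G(Q, J) = (6 + J)*(J + Q) (G(Q, J) = (J + Q)*(6 + J) = (6 + J)*(J + Q))
T(B, c) = -20 + B + c (T(B, c) = (B + c) + ((2*(-1))**2 + 6*(2*(-1)) + 6*(-3) + (2*(-1))*(-3)) = (B + c) + ((-2)**2 + 6*(-2) - 18 - 2*(-3)) = (B + c) + (4 - 12 - 18 + 6) = (B + c) - 20 = -20 + B + c)
T(-2, 3) + 34*(-7) = (-20 - 2 + 3) + 34*(-7) = -19 - 238 = -257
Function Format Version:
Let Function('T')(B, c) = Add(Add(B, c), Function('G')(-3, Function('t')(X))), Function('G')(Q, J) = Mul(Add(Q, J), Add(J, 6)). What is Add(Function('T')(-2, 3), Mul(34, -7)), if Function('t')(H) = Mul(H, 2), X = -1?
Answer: -257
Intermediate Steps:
Function('t')(H) = Mul(2, H)
Function('G')(Q, J) = Mul(Add(6, J), Add(J, Q)) (Function('G')(Q, J) = Mul(Add(J, Q), Add(6, J)) = Mul(Add(6, J), Add(J, Q)))
Function('T')(B, c) = Add(-20, B, c) (Function('T')(B, c) = Add(Add(B, c), Add(Pow(Mul(2, -1), 2), Mul(6, Mul(2, -1)), Mul(6, -3), Mul(Mul(2, -1), -3))) = Add(Add(B, c), Add(Pow(-2, 2), Mul(6, -2), -18, Mul(-2, -3))) = Add(Add(B, c), Add(4, -12, -18, 6)) = Add(Add(B, c), -20) = Add(-20, B, c))
Add(Function('T')(-2, 3), Mul(34, -7)) = Add(Add(-20, -2, 3), Mul(34, -7)) = Add(-19, -238) = -257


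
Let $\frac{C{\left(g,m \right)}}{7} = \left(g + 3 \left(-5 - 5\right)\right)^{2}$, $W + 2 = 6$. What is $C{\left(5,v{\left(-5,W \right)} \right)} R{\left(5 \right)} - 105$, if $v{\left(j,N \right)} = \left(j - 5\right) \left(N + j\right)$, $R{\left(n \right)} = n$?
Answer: $21770$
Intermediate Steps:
$W = 4$ ($W = -2 + 6 = 4$)
$v{\left(j,N \right)} = \left(-5 + j\right) \left(N + j\right)$
$C{\left(g,m \right)} = 7 \left(-30 + g\right)^{2}$ ($C{\left(g,m \right)} = 7 \left(g + 3 \left(-5 - 5\right)\right)^{2} = 7 \left(g + 3 \left(-10\right)\right)^{2} = 7 \left(g - 30\right)^{2} = 7 \left(-30 + g\right)^{2}$)
$C{\left(5,v{\left(-5,W \right)} \right)} R{\left(5 \right)} - 105 = 7 \left(-30 + 5\right)^{2} \cdot 5 - 105 = 7 \left(-25\right)^{2} \cdot 5 - 105 = 7 \cdot 625 \cdot 5 - 105 = 4375 \cdot 5 - 105 = 21875 - 105 = 21770$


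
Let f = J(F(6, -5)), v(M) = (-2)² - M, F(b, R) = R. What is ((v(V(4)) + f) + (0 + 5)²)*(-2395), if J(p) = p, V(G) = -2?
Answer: -62270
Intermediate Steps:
v(M) = 4 - M
f = -5
((v(V(4)) + f) + (0 + 5)²)*(-2395) = (((4 - 1*(-2)) - 5) + (0 + 5)²)*(-2395) = (((4 + 2) - 5) + 5²)*(-2395) = ((6 - 5) + 25)*(-2395) = (1 + 25)*(-2395) = 26*(-2395) = -62270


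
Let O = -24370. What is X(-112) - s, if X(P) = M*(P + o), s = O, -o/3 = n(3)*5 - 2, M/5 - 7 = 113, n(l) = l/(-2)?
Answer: -25730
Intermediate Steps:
n(l) = -l/2 (n(l) = l*(-½) = -l/2)
M = 600 (M = 35 + 5*113 = 35 + 565 = 600)
o = 57/2 (o = -3*(-½*3*5 - 2) = -3*(-3/2*5 - 2) = -3*(-15/2 - 2) = -3*(-19/2) = 57/2 ≈ 28.500)
s = -24370
X(P) = 17100 + 600*P (X(P) = 600*(P + 57/2) = 600*(57/2 + P) = 17100 + 600*P)
X(-112) - s = (17100 + 600*(-112)) - 1*(-24370) = (17100 - 67200) + 24370 = -50100 + 24370 = -25730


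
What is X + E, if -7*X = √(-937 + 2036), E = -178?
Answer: -178 - √1099/7 ≈ -182.74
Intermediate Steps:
X = -√1099/7 (X = -√(-937 + 2036)/7 = -√1099/7 ≈ -4.7359)
X + E = -√1099/7 - 178 = -178 - √1099/7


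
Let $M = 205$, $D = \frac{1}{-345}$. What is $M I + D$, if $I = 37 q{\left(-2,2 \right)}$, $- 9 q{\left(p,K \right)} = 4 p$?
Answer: $\frac{6978197}{1035} \approx 6742.2$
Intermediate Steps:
$q{\left(p,K \right)} = - \frac{4 p}{9}$
$D = - \frac{1}{345} \approx -0.0028986$
$I = \frac{296}{9}$ ($I = 37 \left(\left(- \frac{4}{9}\right) \left(-2\right)\right) = 37 \cdot \frac{8}{9} = \frac{296}{9} \approx 32.889$)
$M I + D = 205 \cdot \frac{296}{9} - \frac{1}{345} = \frac{60680}{9} - \frac{1}{345} = \frac{6978197}{1035}$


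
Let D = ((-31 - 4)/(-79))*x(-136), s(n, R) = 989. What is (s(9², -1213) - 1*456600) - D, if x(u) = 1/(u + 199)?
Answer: -323939426/711 ≈ -4.5561e+5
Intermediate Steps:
x(u) = 1/(199 + u)
D = 5/711 (D = ((-31 - 4)/(-79))/(199 - 136) = -35*(-1/79)/63 = (35/79)*(1/63) = 5/711 ≈ 0.0070323)
(s(9², -1213) - 1*456600) - D = (989 - 1*456600) - 1*5/711 = (989 - 456600) - 5/711 = -455611 - 5/711 = -323939426/711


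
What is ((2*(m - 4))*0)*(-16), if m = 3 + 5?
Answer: 0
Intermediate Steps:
m = 8
((2*(m - 4))*0)*(-16) = ((2*(8 - 4))*0)*(-16) = ((2*4)*0)*(-16) = (8*0)*(-16) = 0*(-16) = 0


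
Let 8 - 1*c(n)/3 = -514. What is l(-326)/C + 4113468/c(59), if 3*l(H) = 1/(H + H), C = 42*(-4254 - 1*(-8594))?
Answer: 27159528970531/10339650720 ≈ 2626.7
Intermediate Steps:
c(n) = 1566 (c(n) = 24 - 3*(-514) = 24 + 1542 = 1566)
C = 182280 (C = 42*(-4254 + 8594) = 42*4340 = 182280)
l(H) = 1/(6*H) (l(H) = 1/(3*(H + H)) = 1/(3*((2*H))) = (1/(2*H))/3 = 1/(6*H))
l(-326)/C + 4113468/c(59) = ((⅙)/(-326))/182280 + 4113468/1566 = ((⅙)*(-1/326))*(1/182280) + 4113468*(1/1566) = -1/1956*1/182280 + 228526/87 = -1/356539680 + 228526/87 = 27159528970531/10339650720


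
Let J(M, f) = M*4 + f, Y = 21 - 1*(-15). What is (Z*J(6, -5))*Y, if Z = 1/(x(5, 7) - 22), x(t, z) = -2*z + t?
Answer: -684/31 ≈ -22.065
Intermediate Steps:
x(t, z) = t - 2*z
Y = 36 (Y = 21 + 15 = 36)
J(M, f) = f + 4*M (J(M, f) = 4*M + f = f + 4*M)
Z = -1/31 (Z = 1/((5 - 2*7) - 22) = 1/((5 - 14) - 22) = 1/(-9 - 22) = 1/(-31) = -1/31 ≈ -0.032258)
(Z*J(6, -5))*Y = -(-5 + 4*6)/31*36 = -(-5 + 24)/31*36 = -1/31*19*36 = -19/31*36 = -684/31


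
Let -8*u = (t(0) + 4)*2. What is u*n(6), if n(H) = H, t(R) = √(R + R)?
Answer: -6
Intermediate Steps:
t(R) = √2*√R (t(R) = √(2*R) = √2*√R)
u = -1 (u = -(√2*√0 + 4)*2/8 = -(√2*0 + 4)*2/8 = -(0 + 4)*2/8 = -2/2 = -⅛*8 = -1)
u*n(6) = -1*6 = -6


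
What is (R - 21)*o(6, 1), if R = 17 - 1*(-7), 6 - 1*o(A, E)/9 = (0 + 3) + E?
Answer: 54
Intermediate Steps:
o(A, E) = 27 - 9*E (o(A, E) = 54 - 9*((0 + 3) + E) = 54 - 9*(3 + E) = 54 + (-27 - 9*E) = 27 - 9*E)
R = 24 (R = 17 + 7 = 24)
(R - 21)*o(6, 1) = (24 - 21)*(27 - 9*1) = 3*(27 - 9) = 3*18 = 54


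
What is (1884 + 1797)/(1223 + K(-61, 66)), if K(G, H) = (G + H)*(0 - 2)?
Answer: 3681/1213 ≈ 3.0346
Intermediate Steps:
K(G, H) = -2*G - 2*H (K(G, H) = (G + H)*(-2) = -2*G - 2*H)
(1884 + 1797)/(1223 + K(-61, 66)) = (1884 + 1797)/(1223 + (-2*(-61) - 2*66)) = 3681/(1223 + (122 - 132)) = 3681/(1223 - 10) = 3681/1213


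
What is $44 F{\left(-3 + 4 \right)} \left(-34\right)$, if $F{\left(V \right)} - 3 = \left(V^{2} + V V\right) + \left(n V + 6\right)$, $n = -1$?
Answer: $-14960$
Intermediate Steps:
$F{\left(V \right)} = 9 - V + 2 V^{2}$ ($F{\left(V \right)} = 3 - \left(-6 + V - V^{2} - V V\right) = 3 - \left(-6 + V - 2 V^{2}\right) = 3 + \left(6 - V + 2 V^{2}\right) = 9 - V + 2 V^{2}$)
$44 F{\left(-3 + 4 \right)} \left(-34\right) = 44 \left(9 - \left(-3 + 4\right) + 2 \left(-3 + 4\right)^{2}\right) \left(-34\right) = 44 \left(9 - 1 + 2 \cdot 1^{2}\right) \left(-34\right) = 44 \left(9 - 1 + 2 \cdot 1\right) \left(-34\right) = 44 \left(9 - 1 + 2\right) \left(-34\right) = 44 \cdot 10 \left(-34\right) = 440 \left(-34\right) = -14960$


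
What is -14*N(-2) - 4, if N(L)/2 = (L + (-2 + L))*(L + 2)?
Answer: -4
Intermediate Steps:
N(L) = 2*(-2 + 2*L)*(2 + L) (N(L) = 2*((L + (-2 + L))*(L + 2)) = 2*((-2 + 2*L)*(2 + L)) = 2*(-2 + 2*L)*(2 + L))
-14*N(-2) - 4 = -14*(-8 + 4*(-2) + 4*(-2)²) - 4 = -14*(-8 - 8 + 4*4) - 4 = -14*(-8 - 8 + 16) - 4 = -14*0 - 4 = 0 - 4 = -4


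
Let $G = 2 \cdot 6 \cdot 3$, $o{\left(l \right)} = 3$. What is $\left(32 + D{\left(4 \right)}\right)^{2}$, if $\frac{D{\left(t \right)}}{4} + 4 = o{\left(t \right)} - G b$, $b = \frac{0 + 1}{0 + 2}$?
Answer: $1936$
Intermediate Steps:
$b = \frac{1}{2}$ ($b = 1 \cdot \frac{1}{2} = \frac{1}{2} \approx 0.5$)
$G = 36$ ($G = 12 \cdot 3 = 36$)
$D{\left(t \right)} = -76$ ($D{\left(t \right)} = -16 + 4 \left(3 - 36 \cdot \frac{1}{2}\right) = -16 + 4 \left(3 - 18\right) = -16 + 4 \left(-15\right) = -16 - 60 = -76$)
$\left(32 + D{\left(4 \right)}\right)^{2} = \left(32 - 76\right)^{2} = \left(-44\right)^{2} = 1936$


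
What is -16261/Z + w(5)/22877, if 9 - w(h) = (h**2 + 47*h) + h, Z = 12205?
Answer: -375127377/279213785 ≈ -1.3435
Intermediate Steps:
w(h) = 9 - h**2 - 48*h (w(h) = 9 - ((h**2 + 47*h) + h) = 9 - (h**2 + 48*h) = 9 + (-h**2 - 48*h) = 9 - h**2 - 48*h)
-16261/Z + w(5)/22877 = -16261/12205 + (9 - 1*5**2 - 48*5)/22877 = -16261*1/12205 + (9 - 1*25 - 240)*(1/22877) = -16261/12205 + (9 - 25 - 240)*(1/22877) = -16261/12205 - 256*1/22877 = -16261/12205 - 256/22877 = -375127377/279213785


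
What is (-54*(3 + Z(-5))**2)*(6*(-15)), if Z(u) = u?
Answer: 19440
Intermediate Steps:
(-54*(3 + Z(-5))**2)*(6*(-15)) = (-54*(3 - 5)**2)*(6*(-15)) = -54*(-2)**2*(-90) = -54*4*(-90) = -216*(-90) = 19440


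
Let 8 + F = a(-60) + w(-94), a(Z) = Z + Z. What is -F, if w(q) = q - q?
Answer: 128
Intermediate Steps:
w(q) = 0
a(Z) = 2*Z
F = -128 (F = -8 + (2*(-60) + 0) = -8 + (-120 + 0) = -8 - 120 = -128)
-F = -1*(-128) = 128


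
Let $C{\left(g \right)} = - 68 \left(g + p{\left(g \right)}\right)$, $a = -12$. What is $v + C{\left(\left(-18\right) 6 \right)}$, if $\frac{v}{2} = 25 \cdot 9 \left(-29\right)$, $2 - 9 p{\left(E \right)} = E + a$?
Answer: $- \frac{59650}{9} \approx -6627.8$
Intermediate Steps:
$p{\left(E \right)} = \frac{14}{9} - \frac{E}{9}$ ($p{\left(E \right)} = \frac{2}{9} - \frac{E - 12}{9} = \frac{2}{9} - \frac{-12 + E}{9} = \frac{2}{9} - \left(- \frac{4}{3} + \frac{E}{9}\right) = \frac{14}{9} - \frac{E}{9}$)
$v = -13050$ ($v = 2 \cdot 25 \cdot 9 \left(-29\right) = 2 \cdot 225 \left(-29\right) = 2 \left(-6525\right) = -13050$)
$C{\left(g \right)} = - \frac{952}{9} - \frac{544 g}{9}$ ($C{\left(g \right)} = - 68 \left(g - \left(- \frac{14}{9} + \frac{g}{9}\right)\right) = - 68 \left(\frac{14}{9} + \frac{8 g}{9}\right) = - \frac{952}{9} - \frac{544 g}{9}$)
$v + C{\left(\left(-18\right) 6 \right)} = -13050 - \left(\frac{952}{9} + \frac{544 \left(\left(-18\right) 6\right)}{9}\right) = -13050 - - \frac{57800}{9} = -13050 + \left(- \frac{952}{9} + 6528\right) = -13050 + \frac{57800}{9} = - \frac{59650}{9}$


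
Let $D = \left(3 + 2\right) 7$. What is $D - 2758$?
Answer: $-2723$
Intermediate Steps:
$D = 35$ ($D = 5 \cdot 7 = 35$)
$D - 2758 = 35 - 2758 = -2723$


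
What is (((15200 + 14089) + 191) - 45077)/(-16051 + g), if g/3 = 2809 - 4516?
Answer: 15597/21172 ≈ 0.73668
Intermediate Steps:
g = -5121 (g = 3*(2809 - 4516) = 3*(-1707) = -5121)
(((15200 + 14089) + 191) - 45077)/(-16051 + g) = (((15200 + 14089) + 191) - 45077)/(-16051 - 5121) = ((29289 + 191) - 45077)/(-21172) = (29480 - 45077)*(-1/21172) = -15597*(-1/21172) = 15597/21172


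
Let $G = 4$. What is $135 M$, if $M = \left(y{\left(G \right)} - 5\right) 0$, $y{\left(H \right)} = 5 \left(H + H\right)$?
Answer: $0$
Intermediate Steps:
$y{\left(H \right)} = 10 H$ ($y{\left(H \right)} = 5 \cdot 2 H = 10 H$)
$M = 0$ ($M = \left(10 \cdot 4 - 5\right) 0 = \left(40 - 5\right) 0 = 35 \cdot 0 = 0$)
$135 M = 135 \cdot 0 = 0$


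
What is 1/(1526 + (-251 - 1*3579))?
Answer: -1/2304 ≈ -0.00043403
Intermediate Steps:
1/(1526 + (-251 - 1*3579)) = 1/(1526 + (-251 - 3579)) = 1/(1526 - 3830) = 1/(-2304) = -1/2304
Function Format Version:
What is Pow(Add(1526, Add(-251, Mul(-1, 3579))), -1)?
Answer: Rational(-1, 2304) ≈ -0.00043403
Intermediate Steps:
Pow(Add(1526, Add(-251, Mul(-1, 3579))), -1) = Pow(Add(1526, Add(-251, -3579)), -1) = Pow(Add(1526, -3830), -1) = Pow(-2304, -1) = Rational(-1, 2304)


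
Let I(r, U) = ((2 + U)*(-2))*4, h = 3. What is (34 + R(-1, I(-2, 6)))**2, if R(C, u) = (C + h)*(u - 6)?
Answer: 11236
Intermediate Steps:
I(r, U) = -16 - 8*U (I(r, U) = (-4 - 2*U)*4 = -16 - 8*U)
R(C, u) = (-6 + u)*(3 + C) (R(C, u) = (C + 3)*(u - 6) = (3 + C)*(-6 + u) = (-6 + u)*(3 + C))
(34 + R(-1, I(-2, 6)))**2 = (34 + (-18 - 6*(-1) + 3*(-16 - 8*6) - (-16 - 8*6)))**2 = (34 + (-18 + 6 + 3*(-16 - 48) - (-16 - 48)))**2 = (34 + (-18 + 6 + 3*(-64) - 1*(-64)))**2 = (34 + (-18 + 6 - 192 + 64))**2 = (34 - 140)**2 = (-106)**2 = 11236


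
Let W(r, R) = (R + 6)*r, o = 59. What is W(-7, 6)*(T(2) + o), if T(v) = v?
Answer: -5124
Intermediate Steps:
W(r, R) = r*(6 + R) (W(r, R) = (6 + R)*r = r*(6 + R))
W(-7, 6)*(T(2) + o) = (-7*(6 + 6))*(2 + 59) = -7*12*61 = -84*61 = -5124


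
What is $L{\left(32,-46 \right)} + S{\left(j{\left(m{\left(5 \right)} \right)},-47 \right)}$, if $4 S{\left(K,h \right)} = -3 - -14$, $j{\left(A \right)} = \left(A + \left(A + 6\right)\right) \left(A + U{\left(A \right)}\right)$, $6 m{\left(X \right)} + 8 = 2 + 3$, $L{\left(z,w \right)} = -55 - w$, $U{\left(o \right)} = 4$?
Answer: $- \frac{25}{4} \approx -6.25$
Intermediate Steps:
$m{\left(X \right)} = - \frac{1}{2}$ ($m{\left(X \right)} = - \frac{4}{3} + \frac{2 + 3}{6} = - \frac{4}{3} + \frac{1}{6} \cdot 5 = - \frac{4}{3} + \frac{5}{6} = - \frac{1}{2}$)
$j{\left(A \right)} = \left(4 + A\right) \left(6 + 2 A\right)$ ($j{\left(A \right)} = \left(A + \left(A + 6\right)\right) \left(A + 4\right) = \left(A + \left(6 + A\right)\right) \left(4 + A\right) = \left(6 + 2 A\right) \left(4 + A\right) = \left(4 + A\right) \left(6 + 2 A\right)$)
$S{\left(K,h \right)} = \frac{11}{4}$ ($S{\left(K,h \right)} = \frac{-3 - -14}{4} = \frac{-3 + 14}{4} = \frac{1}{4} \cdot 11 = \frac{11}{4}$)
$L{\left(32,-46 \right)} + S{\left(j{\left(m{\left(5 \right)} \right)},-47 \right)} = \left(-55 - -46\right) + \frac{11}{4} = \left(-55 + 46\right) + \frac{11}{4} = -9 + \frac{11}{4} = - \frac{25}{4}$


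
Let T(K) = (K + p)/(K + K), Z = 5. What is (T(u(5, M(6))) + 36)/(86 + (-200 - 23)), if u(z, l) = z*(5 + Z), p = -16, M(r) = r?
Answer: -1817/6850 ≈ -0.26526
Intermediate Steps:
u(z, l) = 10*z (u(z, l) = z*(5 + 5) = z*10 = 10*z)
T(K) = (-16 + K)/(2*K) (T(K) = (K - 16)/(K + K) = (-16 + K)/((2*K)) = (-16 + K)*(1/(2*K)) = (-16 + K)/(2*K))
(T(u(5, M(6))) + 36)/(86 + (-200 - 23)) = ((-16 + 10*5)/(2*((10*5))) + 36)/(86 + (-200 - 23)) = ((1/2)*(-16 + 50)/50 + 36)/(86 - 223) = ((1/2)*(1/50)*34 + 36)/(-137) = (17/50 + 36)*(-1/137) = (1817/50)*(-1/137) = -1817/6850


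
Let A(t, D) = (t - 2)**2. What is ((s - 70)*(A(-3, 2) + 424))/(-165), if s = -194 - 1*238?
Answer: 225398/165 ≈ 1366.0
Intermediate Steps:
s = -432 (s = -194 - 238 = -432)
A(t, D) = (-2 + t)**2
((s - 70)*(A(-3, 2) + 424))/(-165) = ((-432 - 70)*((-2 - 3)**2 + 424))/(-165) = -502*((-5)**2 + 424)*(-1/165) = -502*(25 + 424)*(-1/165) = -502*449*(-1/165) = -225398*(-1/165) = 225398/165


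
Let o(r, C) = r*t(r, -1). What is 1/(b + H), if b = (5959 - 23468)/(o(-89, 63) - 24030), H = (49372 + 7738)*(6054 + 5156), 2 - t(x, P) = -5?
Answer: 24653/15782927041809 ≈ 1.5620e-9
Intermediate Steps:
t(x, P) = 7 (t(x, P) = 2 - 1*(-5) = 2 + 5 = 7)
H = 640203100 (H = 57110*11210 = 640203100)
o(r, C) = 7*r (o(r, C) = r*7 = 7*r)
b = 17509/24653 (b = (5959 - 23468)/(7*(-89) - 24030) = -17509/(-623 - 24030) = -17509/(-24653) = -17509*(-1/24653) = 17509/24653 ≈ 0.71022)
1/(b + H) = 1/(17509/24653 + 640203100) = 1/(15782927041809/24653) = 24653/15782927041809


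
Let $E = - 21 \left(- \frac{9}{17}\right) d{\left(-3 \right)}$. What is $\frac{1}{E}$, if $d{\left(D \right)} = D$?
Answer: $- \frac{17}{567} \approx -0.029982$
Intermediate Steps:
$E = - \frac{567}{17}$ ($E = - 21 \left(- \frac{9}{17}\right) \left(-3\right) = - 21 \left(\left(-9\right) \frac{1}{17}\right) \left(-3\right) = \left(-21\right) \left(- \frac{9}{17}\right) \left(-3\right) = \frac{189}{17} \left(-3\right) = - \frac{567}{17} \approx -33.353$)
$\frac{1}{E} = \frac{1}{- \frac{567}{17}} = - \frac{17}{567}$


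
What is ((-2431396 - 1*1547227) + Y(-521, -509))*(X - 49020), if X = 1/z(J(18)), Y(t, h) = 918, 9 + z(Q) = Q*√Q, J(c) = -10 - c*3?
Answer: 10226098419459369/52445 - 407316992*I/52445 ≈ 1.9499e+11 - 7766.6*I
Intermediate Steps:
J(c) = -10 - 3*c
z(Q) = -9 + Q^(3/2) (z(Q) = -9 + Q*√Q = -9 + Q^(3/2))
X = (-9 + 512*I)/262225 (X = 1/(-9 + (-10 - 3*18)^(3/2)) = 1/(-9 + (-10 - 54)^(3/2)) = 1/(-9 + (-64)^(3/2)) = 1/(-9 - 512*I) = (-9 + 512*I)/262225 ≈ -3.4322e-5 + 0.0019525*I)
((-2431396 - 1*1547227) + Y(-521, -509))*(X - 49020) = ((-2431396 - 1*1547227) + 918)*((-9/262225 + 512*I/262225) - 49020) = ((-2431396 - 1547227) + 918)*(-12854269509/262225 + 512*I/262225) = (-3978623 + 918)*(-12854269509/262225 + 512*I/262225) = -3977705*(-12854269509/262225 + 512*I/262225) = 10226098419459369/52445 - 407316992*I/52445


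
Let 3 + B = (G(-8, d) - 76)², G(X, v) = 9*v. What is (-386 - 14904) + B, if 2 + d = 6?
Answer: -13693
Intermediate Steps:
d = 4 (d = -2 + 6 = 4)
B = 1597 (B = -3 + (9*4 - 76)² = -3 + (36 - 76)² = -3 + (-40)² = -3 + 1600 = 1597)
(-386 - 14904) + B = (-386 - 14904) + 1597 = -15290 + 1597 = -13693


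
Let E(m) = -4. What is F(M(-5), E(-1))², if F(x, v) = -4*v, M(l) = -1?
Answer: 256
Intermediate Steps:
F(M(-5), E(-1))² = (-4*(-4))² = 16² = 256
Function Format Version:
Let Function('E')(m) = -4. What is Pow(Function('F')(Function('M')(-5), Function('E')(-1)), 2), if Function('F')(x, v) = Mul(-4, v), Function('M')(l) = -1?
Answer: 256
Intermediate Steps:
Pow(Function('F')(Function('M')(-5), Function('E')(-1)), 2) = Pow(Mul(-4, -4), 2) = Pow(16, 2) = 256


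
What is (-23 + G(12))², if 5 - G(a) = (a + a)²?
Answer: 352836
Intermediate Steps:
G(a) = 5 - 4*a² (G(a) = 5 - (a + a)² = 5 - (2*a)² = 5 - 4*a²)
(-23 + G(12))² = (-23 + (5 - 4*12²))² = (-23 + (5 - 4*144))² = (-23 + (5 - 576))² = (-23 - 571)² = (-594)² = 352836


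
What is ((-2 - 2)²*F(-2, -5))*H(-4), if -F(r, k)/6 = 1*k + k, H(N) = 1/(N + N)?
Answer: -120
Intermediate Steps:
H(N) = 1/(2*N)
F(r, k) = -12*k (F(r, k) = -6*(1*k + k) = -6*(k + k) = -12*k)
((-2 - 2)²*F(-2, -5))*H(-4) = ((-2 - 2)²*(-12*(-5)))*((½)/(-4)) = ((-4)²*60)*((½)*(-¼)) = (16*60)*(-⅛) = 960*(-⅛) = -120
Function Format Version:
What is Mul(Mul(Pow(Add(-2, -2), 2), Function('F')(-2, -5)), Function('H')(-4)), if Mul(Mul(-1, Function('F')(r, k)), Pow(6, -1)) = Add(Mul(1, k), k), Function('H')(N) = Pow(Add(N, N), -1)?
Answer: -120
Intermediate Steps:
Function('H')(N) = Mul(Rational(1, 2), Pow(N, -1)) (Function('H')(N) = Pow(Mul(2, N), -1) = Mul(Rational(1, 2), Pow(N, -1)))
Function('F')(r, k) = Mul(-12, k) (Function('F')(r, k) = Mul(-6, Add(Mul(1, k), k)) = Mul(-6, Add(k, k)) = Mul(-6, Mul(2, k)) = Mul(-12, k))
Mul(Mul(Pow(Add(-2, -2), 2), Function('F')(-2, -5)), Function('H')(-4)) = Mul(Mul(Pow(Add(-2, -2), 2), Mul(-12, -5)), Mul(Rational(1, 2), Pow(-4, -1))) = Mul(Mul(Pow(-4, 2), 60), Mul(Rational(1, 2), Rational(-1, 4))) = Mul(Mul(16, 60), Rational(-1, 8)) = Mul(960, Rational(-1, 8)) = -120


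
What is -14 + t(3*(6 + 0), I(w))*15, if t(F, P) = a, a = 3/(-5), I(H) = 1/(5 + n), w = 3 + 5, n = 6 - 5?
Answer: -23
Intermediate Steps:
n = 1
w = 8
I(H) = ⅙ (I(H) = 1/(5 + 1) = 1/6 = ⅙)
a = -⅗ (a = 3*(-⅕) = -⅗ ≈ -0.60000)
t(F, P) = -⅗
-14 + t(3*(6 + 0), I(w))*15 = -14 - ⅗*15 = -14 - 9 = -23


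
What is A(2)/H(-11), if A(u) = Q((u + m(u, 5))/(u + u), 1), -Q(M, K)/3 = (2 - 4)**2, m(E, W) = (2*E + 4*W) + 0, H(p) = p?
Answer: 12/11 ≈ 1.0909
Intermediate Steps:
m(E, W) = 2*E + 4*W
Q(M, K) = -12 (Q(M, K) = -3*(2 - 4)**2 = -3*(-2)**2 = -3*4 = -12)
A(u) = -12
A(2)/H(-11) = -12/(-11) = -12*(-1/11) = 12/11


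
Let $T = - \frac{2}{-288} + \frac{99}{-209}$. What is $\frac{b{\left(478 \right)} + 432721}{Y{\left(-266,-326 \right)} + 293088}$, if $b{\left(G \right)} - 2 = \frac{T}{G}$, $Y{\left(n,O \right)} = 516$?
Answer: $\frac{565918599907}{383977660032} \approx 1.4738$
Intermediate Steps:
$T = - \frac{1277}{2736}$ ($T = \left(-2\right) \left(- \frac{1}{288}\right) + 99 \left(- \frac{1}{209}\right) = \frac{1}{144} - \frac{9}{19} = - \frac{1277}{2736} \approx -0.46674$)
$b{\left(G \right)} = 2 - \frac{1277}{2736 G}$
$\frac{b{\left(478 \right)} + 432721}{Y{\left(-266,-326 \right)} + 293088} = \frac{\left(2 - \frac{1277}{2736 \cdot 478}\right) + 432721}{516 + 293088} = \frac{\left(2 - \frac{1277}{1307808}\right) + 432721}{293604} = \left(\left(2 - \frac{1277}{1307808}\right) + 432721\right) \frac{1}{293604} = \left(\frac{2614339}{1307808} + 432721\right) \frac{1}{293604} = \frac{565918599907}{1307808} \cdot \frac{1}{293604} = \frac{565918599907}{383977660032}$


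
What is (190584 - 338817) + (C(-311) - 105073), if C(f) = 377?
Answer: -252929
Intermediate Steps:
(190584 - 338817) + (C(-311) - 105073) = (190584 - 338817) + (377 - 105073) = -148233 - 104696 = -252929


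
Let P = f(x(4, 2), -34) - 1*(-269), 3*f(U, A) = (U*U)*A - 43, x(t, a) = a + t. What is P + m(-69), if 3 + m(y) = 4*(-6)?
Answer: -541/3 ≈ -180.33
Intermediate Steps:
f(U, A) = -43/3 + A*U²/3 (f(U, A) = ((U*U)*A - 43)/3 = (U²*A - 43)/3 = (A*U² - 43)/3 = (-43 + A*U²)/3 = -43/3 + A*U²/3)
m(y) = -27 (m(y) = -3 + 4*(-6) = -3 - 24 = -27)
P = -460/3 (P = (-43/3 + (⅓)*(-34)*(2 + 4)²) - 1*(-269) = (-43/3 + (⅓)*(-34)*6²) + 269 = (-43/3 + (⅓)*(-34)*36) + 269 = (-43/3 - 408) + 269 = -1267/3 + 269 = -460/3 ≈ -153.33)
P + m(-69) = -460/3 - 27 = -541/3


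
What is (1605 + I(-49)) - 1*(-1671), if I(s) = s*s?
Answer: 5677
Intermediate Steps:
I(s) = s²
(1605 + I(-49)) - 1*(-1671) = (1605 + (-49)²) - 1*(-1671) = (1605 + 2401) + 1671 = 4006 + 1671 = 5677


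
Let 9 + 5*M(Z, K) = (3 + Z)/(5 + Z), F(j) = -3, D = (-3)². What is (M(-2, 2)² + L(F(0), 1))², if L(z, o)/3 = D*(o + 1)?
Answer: 164506276/50625 ≈ 3249.5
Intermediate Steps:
D = 9
M(Z, K) = -9/5 + (3 + Z)/(5*(5 + Z)) (M(Z, K) = -9/5 + ((3 + Z)/(5 + Z))/5 = -9/5 + (3 + Z)/(5*(5 + Z)))
L(z, o) = 27 + 27*o (L(z, o) = 3*(9*(o + 1)) = 3*(9*(1 + o)) = 3*(9 + 9*o) = 27 + 27*o)
(M(-2, 2)² + L(F(0), 1))² = ((2*(-21 - 4*(-2))/(5*(5 - 2)))² + (27 + 27*1))² = (((⅖)*(-21 + 8)/3)² + (27 + 27))² = (((⅖)*(⅓)*(-13))² + 54)² = ((-26/15)² + 54)² = (676/225 + 54)² = (12826/225)² = 164506276/50625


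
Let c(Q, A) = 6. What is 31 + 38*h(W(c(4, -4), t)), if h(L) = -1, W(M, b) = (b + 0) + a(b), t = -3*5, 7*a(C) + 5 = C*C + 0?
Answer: -7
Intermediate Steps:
a(C) = -5/7 + C²/7 (a(C) = -5/7 + (C*C + 0)/7 = -5/7 + (C² + 0)/7 = -5/7 + C²/7)
t = -15
W(M, b) = -5/7 + b + b²/7 (W(M, b) = (b + 0) + (-5/7 + b²/7) = b + (-5/7 + b²/7) = -5/7 + b + b²/7)
31 + 38*h(W(c(4, -4), t)) = 31 + 38*(-1) = 31 - 38 = -7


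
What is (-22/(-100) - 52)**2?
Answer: 6702921/2500 ≈ 2681.2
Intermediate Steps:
(-22/(-100) - 52)**2 = (-22*(-1/100) - 52)**2 = (11/50 - 52)**2 = (-2589/50)**2 = 6702921/2500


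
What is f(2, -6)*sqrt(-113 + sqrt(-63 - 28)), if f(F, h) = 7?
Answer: 7*sqrt(-113 + I*sqrt(91)) ≈ 3.1381 + 74.477*I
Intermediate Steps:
f(2, -6)*sqrt(-113 + sqrt(-63 - 28)) = 7*sqrt(-113 + sqrt(-63 - 28)) = 7*sqrt(-113 + sqrt(-91)) = 7*sqrt(-113 + I*sqrt(91))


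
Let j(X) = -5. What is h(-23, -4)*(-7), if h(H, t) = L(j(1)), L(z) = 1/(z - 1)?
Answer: 7/6 ≈ 1.1667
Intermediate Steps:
L(z) = 1/(-1 + z)
h(H, t) = -1/6 (h(H, t) = 1/(-1 - 5) = 1/(-6) = -1/6)
h(-23, -4)*(-7) = -1/6*(-7) = 7/6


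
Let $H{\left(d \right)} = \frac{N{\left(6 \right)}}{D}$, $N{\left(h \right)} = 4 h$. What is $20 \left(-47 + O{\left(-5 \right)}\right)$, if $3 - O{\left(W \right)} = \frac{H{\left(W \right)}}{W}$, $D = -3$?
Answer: $-912$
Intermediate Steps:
$H{\left(d \right)} = -8$ ($H{\left(d \right)} = \frac{4 \cdot 6}{-3} = 24 \left(- \frac{1}{3}\right) = -8$)
$O{\left(W \right)} = 3 + \frac{8}{W}$ ($O{\left(W \right)} = 3 - - \frac{8}{W} = 3 + \frac{8}{W}$)
$20 \left(-47 + O{\left(-5 \right)}\right) = 20 \left(-47 + \left(3 + \frac{8}{-5}\right)\right) = 20 \left(-47 + \left(3 + 8 \left(- \frac{1}{5}\right)\right)\right) = 20 \left(-47 + \left(3 - \frac{8}{5}\right)\right) = 20 \left(-47 + \frac{7}{5}\right) = 20 \left(- \frac{228}{5}\right) = -912$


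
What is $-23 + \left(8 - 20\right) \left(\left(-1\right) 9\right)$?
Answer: $85$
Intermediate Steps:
$-23 + \left(8 - 20\right) \left(\left(-1\right) 9\right) = -23 - -108 = -23 + 108 = 85$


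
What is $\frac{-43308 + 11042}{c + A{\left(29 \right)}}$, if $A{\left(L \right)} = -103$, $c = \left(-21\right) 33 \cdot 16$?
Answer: $\frac{32266}{11191} \approx 2.8832$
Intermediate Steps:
$c = -11088$ ($c = \left(-693\right) 16 = -11088$)
$\frac{-43308 + 11042}{c + A{\left(29 \right)}} = \frac{-43308 + 11042}{-11088 - 103} = - \frac{32266}{-11191} = \left(-32266\right) \left(- \frac{1}{11191}\right) = \frac{32266}{11191}$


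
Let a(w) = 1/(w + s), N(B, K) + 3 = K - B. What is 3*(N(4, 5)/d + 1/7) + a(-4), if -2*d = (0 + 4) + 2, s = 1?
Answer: 44/21 ≈ 2.0952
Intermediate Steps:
N(B, K) = -3 + K - B (N(B, K) = -3 + (K - B) = -3 + K - B)
d = -3 (d = -((0 + 4) + 2)/2 = -(4 + 2)/2 = -½*6 = -3)
a(w) = 1/(1 + w) (a(w) = 1/(w + 1) = 1/(1 + w))
3*(N(4, 5)/d + 1/7) + a(-4) = 3*((-3 + 5 - 1*4)/(-3) + 1/7) + 1/(1 - 4) = 3*((-3 + 5 - 4)*(-⅓) + 1*(⅐)) + 1/(-3) = 3*(-2*(-⅓) + ⅐) - ⅓ = 3*(⅔ + ⅐) - ⅓ = 3*(17/21) - ⅓ = 17/7 - ⅓ = 44/21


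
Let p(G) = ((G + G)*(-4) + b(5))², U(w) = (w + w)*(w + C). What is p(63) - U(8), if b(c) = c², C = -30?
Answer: 229793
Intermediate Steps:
U(w) = 2*w*(-30 + w) (U(w) = (w + w)*(w - 30) = (2*w)*(-30 + w) = 2*w*(-30 + w))
p(G) = (25 - 8*G)² (p(G) = ((G + G)*(-4) + 5²)² = ((2*G)*(-4) + 25)² = (-8*G + 25)² = (25 - 8*G)²)
p(63) - U(8) = (-25 + 8*63)² - 2*8*(-30 + 8) = (-25 + 504)² - 2*8*(-22) = 479² - 1*(-352) = 229441 + 352 = 229793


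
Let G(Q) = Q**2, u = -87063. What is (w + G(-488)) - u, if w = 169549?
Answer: 494756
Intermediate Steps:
(w + G(-488)) - u = (169549 + (-488)**2) - 1*(-87063) = (169549 + 238144) + 87063 = 407693 + 87063 = 494756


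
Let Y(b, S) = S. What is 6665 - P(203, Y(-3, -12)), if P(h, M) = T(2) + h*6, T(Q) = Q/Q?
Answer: 5446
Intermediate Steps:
T(Q) = 1
P(h, M) = 1 + 6*h (P(h, M) = 1 + h*6 = 1 + 6*h)
6665 - P(203, Y(-3, -12)) = 6665 - (1 + 6*203) = 6665 - (1 + 1218) = 6665 - 1*1219 = 6665 - 1219 = 5446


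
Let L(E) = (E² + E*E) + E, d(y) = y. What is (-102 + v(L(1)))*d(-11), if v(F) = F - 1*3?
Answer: 1122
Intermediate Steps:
L(E) = E + 2*E² (L(E) = (E² + E²) + E = 2*E² + E = E + 2*E²)
v(F) = -3 + F (v(F) = F - 3 = -3 + F)
(-102 + v(L(1)))*d(-11) = (-102 + (-3 + 1*(1 + 2*1)))*(-11) = (-102 + (-3 + 1*(1 + 2)))*(-11) = (-102 + (-3 + 1*3))*(-11) = (-102 + (-3 + 3))*(-11) = (-102 + 0)*(-11) = -102*(-11) = 1122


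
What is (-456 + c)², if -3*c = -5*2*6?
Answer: 190096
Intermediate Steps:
c = 20 (c = -(-5*2)*6/3 = -(-10)*6/3 = -⅓*(-60) = 20)
(-456 + c)² = (-456 + 20)² = (-436)² = 190096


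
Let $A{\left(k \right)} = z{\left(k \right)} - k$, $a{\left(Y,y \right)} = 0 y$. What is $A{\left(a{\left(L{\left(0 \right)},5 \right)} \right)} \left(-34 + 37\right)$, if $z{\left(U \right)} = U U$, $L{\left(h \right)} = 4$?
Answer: $0$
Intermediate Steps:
$a{\left(Y,y \right)} = 0$
$z{\left(U \right)} = U^{2}$
$A{\left(k \right)} = k^{2} - k$
$A{\left(a{\left(L{\left(0 \right)},5 \right)} \right)} \left(-34 + 37\right) = 0 \left(-1 + 0\right) \left(-34 + 37\right) = 0 \left(-1\right) 3 = 0 \cdot 3 = 0$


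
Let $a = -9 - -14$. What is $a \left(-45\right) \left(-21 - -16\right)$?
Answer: $1125$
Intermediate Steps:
$a = 5$ ($a = -9 + 14 = 5$)
$a \left(-45\right) \left(-21 - -16\right) = 5 \left(-45\right) \left(-21 - -16\right) = - 225 \left(-21 + 16\right) = \left(-225\right) \left(-5\right) = 1125$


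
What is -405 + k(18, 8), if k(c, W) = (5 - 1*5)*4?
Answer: -405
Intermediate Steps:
k(c, W) = 0 (k(c, W) = (5 - 5)*4 = 0*4 = 0)
-405 + k(18, 8) = -405 + 0 = -405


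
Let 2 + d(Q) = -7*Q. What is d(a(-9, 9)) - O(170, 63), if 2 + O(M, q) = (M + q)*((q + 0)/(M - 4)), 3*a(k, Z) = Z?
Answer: -18165/166 ≈ -109.43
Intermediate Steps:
a(k, Z) = Z/3
d(Q) = -2 - 7*Q
O(M, q) = -2 + q*(M + q)/(-4 + M) (O(M, q) = -2 + (M + q)*((q + 0)/(M - 4)) = -2 + (M + q)*(q/(-4 + M)) = -2 + q*(M + q)/(-4 + M))
d(a(-9, 9)) - O(170, 63) = (-2 - 7*9/3) - (8 + 63**2 - 2*170 + 170*63)/(-4 + 170) = (-2 - 7*3) - (8 + 3969 - 340 + 10710)/166 = (-2 - 21) - 14347/166 = -23 - 1*14347/166 = -23 - 14347/166 = -18165/166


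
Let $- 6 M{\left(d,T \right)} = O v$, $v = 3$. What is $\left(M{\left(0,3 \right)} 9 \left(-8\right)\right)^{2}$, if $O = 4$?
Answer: $20736$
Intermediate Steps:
$M{\left(d,T \right)} = -2$ ($M{\left(d,T \right)} = - \frac{4 \cdot 3}{6} = \left(- \frac{1}{6}\right) 12 = -2$)
$\left(M{\left(0,3 \right)} 9 \left(-8\right)\right)^{2} = \left(\left(-2\right) 9 \left(-8\right)\right)^{2} = \left(\left(-18\right) \left(-8\right)\right)^{2} = 144^{2} = 20736$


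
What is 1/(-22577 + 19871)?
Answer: -1/2706 ≈ -0.00036955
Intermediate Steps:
1/(-22577 + 19871) = 1/(-2706) = -1/2706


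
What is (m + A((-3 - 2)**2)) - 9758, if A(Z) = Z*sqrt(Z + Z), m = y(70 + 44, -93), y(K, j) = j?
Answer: -9851 + 125*sqrt(2) ≈ -9674.2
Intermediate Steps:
m = -93
A(Z) = sqrt(2)*Z**(3/2) (A(Z) = Z*sqrt(2*Z) = Z*(sqrt(2)*sqrt(Z)) = sqrt(2)*Z**(3/2))
(m + A((-3 - 2)**2)) - 9758 = (-93 + sqrt(2)*((-3 - 2)**2)**(3/2)) - 9758 = (-93 + sqrt(2)*((-5)**2)**(3/2)) - 9758 = (-93 + sqrt(2)*25**(3/2)) - 9758 = (-93 + sqrt(2)*125) - 9758 = (-93 + 125*sqrt(2)) - 9758 = -9851 + 125*sqrt(2)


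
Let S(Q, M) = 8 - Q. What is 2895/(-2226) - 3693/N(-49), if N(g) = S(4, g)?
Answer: -1372033/1484 ≈ -924.55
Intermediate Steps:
N(g) = 4 (N(g) = 8 - 1*4 = 8 - 4 = 4)
2895/(-2226) - 3693/N(-49) = 2895/(-2226) - 3693/4 = 2895*(-1/2226) - 3693*¼ = -965/742 - 3693/4 = -1372033/1484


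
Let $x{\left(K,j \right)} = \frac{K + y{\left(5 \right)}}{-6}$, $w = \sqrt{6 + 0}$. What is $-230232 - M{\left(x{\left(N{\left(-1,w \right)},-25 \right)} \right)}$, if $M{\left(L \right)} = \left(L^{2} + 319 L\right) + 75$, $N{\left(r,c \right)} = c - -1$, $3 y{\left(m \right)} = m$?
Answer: $- \frac{37286825}{162} + \frac{2863 \sqrt{6}}{54} \approx -2.3004 \cdot 10^{5}$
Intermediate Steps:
$y{\left(m \right)} = \frac{m}{3}$
$w = \sqrt{6} \approx 2.4495$
$N{\left(r,c \right)} = 1 + c$ ($N{\left(r,c \right)} = c + 1 = 1 + c$)
$x{\left(K,j \right)} = - \frac{5}{18} - \frac{K}{6}$ ($x{\left(K,j \right)} = \frac{K + \frac{1}{3} \cdot 5}{-6} = \left(K + \frac{5}{3}\right) \left(- \frac{1}{6}\right) = \left(\frac{5}{3} + K\right) \left(- \frac{1}{6}\right) = - \frac{5}{18} - \frac{K}{6}$)
$M{\left(L \right)} = 75 + L^{2} + 319 L$
$-230232 - M{\left(x{\left(N{\left(-1,w \right)},-25 \right)} \right)} = -230232 - \left(75 + \left(- \frac{5}{18} - \frac{1 + \sqrt{6}}{6}\right)^{2} + 319 \left(- \frac{5}{18} - \frac{1 + \sqrt{6}}{6}\right)\right) = -230232 - \left(75 + \left(- \frac{5}{18} - \left(\frac{1}{6} + \frac{\sqrt{6}}{6}\right)\right)^{2} + 319 \left(- \frac{5}{18} - \left(\frac{1}{6} + \frac{\sqrt{6}}{6}\right)\right)\right) = -230232 - \left(75 + \left(- \frac{4}{9} - \frac{\sqrt{6}}{6}\right)^{2} + 319 \left(- \frac{4}{9} - \frac{\sqrt{6}}{6}\right)\right) = -230232 - \left(75 + \left(- \frac{4}{9} - \frac{\sqrt{6}}{6}\right)^{2} - \left(\frac{1276}{9} + \frac{319 \sqrt{6}}{6}\right)\right) = -230232 - \left(- \frac{601}{9} + \left(- \frac{4}{9} - \frac{\sqrt{6}}{6}\right)^{2} - \frac{319 \sqrt{6}}{6}\right) = -230232 + \left(\frac{601}{9} - \left(- \frac{4}{9} - \frac{\sqrt{6}}{6}\right)^{2} + \frac{319 \sqrt{6}}{6}\right) = - \frac{2071487}{9} - \left(- \frac{4}{9} - \frac{\sqrt{6}}{6}\right)^{2} + \frac{319 \sqrt{6}}{6}$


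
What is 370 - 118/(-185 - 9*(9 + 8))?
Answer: 62589/169 ≈ 370.35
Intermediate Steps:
370 - 118/(-185 - 9*(9 + 8)) = 370 - 118/(-185 - 9*17) = 370 - 118/(-185 - 153) = 370 - 118/(-338) = 370 - 1/338*(-118) = 370 + 59/169 = 62589/169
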